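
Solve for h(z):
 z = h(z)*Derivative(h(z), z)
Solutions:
 h(z) = -sqrt(C1 + z^2)
 h(z) = sqrt(C1 + z^2)


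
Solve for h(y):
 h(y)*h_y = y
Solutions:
 h(y) = -sqrt(C1 + y^2)
 h(y) = sqrt(C1 + y^2)


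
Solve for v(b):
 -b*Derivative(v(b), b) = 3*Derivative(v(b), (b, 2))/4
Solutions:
 v(b) = C1 + C2*erf(sqrt(6)*b/3)


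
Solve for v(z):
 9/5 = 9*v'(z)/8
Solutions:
 v(z) = C1 + 8*z/5


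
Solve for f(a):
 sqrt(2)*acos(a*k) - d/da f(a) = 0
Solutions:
 f(a) = C1 + sqrt(2)*Piecewise((a*acos(a*k) - sqrt(-a^2*k^2 + 1)/k, Ne(k, 0)), (pi*a/2, True))


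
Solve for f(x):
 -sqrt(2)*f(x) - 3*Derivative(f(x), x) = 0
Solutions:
 f(x) = C1*exp(-sqrt(2)*x/3)


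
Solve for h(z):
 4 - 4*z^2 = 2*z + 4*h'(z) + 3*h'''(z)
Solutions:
 h(z) = C1 + C2*sin(2*sqrt(3)*z/3) + C3*cos(2*sqrt(3)*z/3) - z^3/3 - z^2/4 + 5*z/2


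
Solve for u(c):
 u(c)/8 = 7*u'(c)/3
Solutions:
 u(c) = C1*exp(3*c/56)


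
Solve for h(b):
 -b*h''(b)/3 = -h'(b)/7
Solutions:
 h(b) = C1 + C2*b^(10/7)


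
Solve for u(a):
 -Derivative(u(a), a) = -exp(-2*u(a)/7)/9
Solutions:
 u(a) = 7*log(-sqrt(C1 + a)) - 7*log(21) + 7*log(14)/2
 u(a) = 7*log(C1 + a)/2 - 7*log(21) + 7*log(14)/2


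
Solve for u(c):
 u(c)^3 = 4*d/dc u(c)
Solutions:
 u(c) = -sqrt(2)*sqrt(-1/(C1 + c))
 u(c) = sqrt(2)*sqrt(-1/(C1 + c))


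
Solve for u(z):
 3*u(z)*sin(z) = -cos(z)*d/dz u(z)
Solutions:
 u(z) = C1*cos(z)^3


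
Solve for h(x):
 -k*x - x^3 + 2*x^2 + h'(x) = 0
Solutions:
 h(x) = C1 + k*x^2/2 + x^4/4 - 2*x^3/3


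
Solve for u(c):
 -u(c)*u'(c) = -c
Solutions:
 u(c) = -sqrt(C1 + c^2)
 u(c) = sqrt(C1 + c^2)


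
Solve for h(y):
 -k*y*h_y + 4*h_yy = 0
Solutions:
 h(y) = Piecewise((-sqrt(2)*sqrt(pi)*C1*erf(sqrt(2)*y*sqrt(-k)/4)/sqrt(-k) - C2, (k > 0) | (k < 0)), (-C1*y - C2, True))


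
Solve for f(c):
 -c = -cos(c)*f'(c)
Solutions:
 f(c) = C1 + Integral(c/cos(c), c)


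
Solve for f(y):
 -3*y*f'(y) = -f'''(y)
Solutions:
 f(y) = C1 + Integral(C2*airyai(3^(1/3)*y) + C3*airybi(3^(1/3)*y), y)


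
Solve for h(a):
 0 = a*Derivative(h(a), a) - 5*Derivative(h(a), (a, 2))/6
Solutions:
 h(a) = C1 + C2*erfi(sqrt(15)*a/5)


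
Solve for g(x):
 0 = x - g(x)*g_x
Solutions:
 g(x) = -sqrt(C1 + x^2)
 g(x) = sqrt(C1 + x^2)


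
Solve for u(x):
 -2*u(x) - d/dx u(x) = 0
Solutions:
 u(x) = C1*exp(-2*x)


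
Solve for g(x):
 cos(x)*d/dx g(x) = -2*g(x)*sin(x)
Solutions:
 g(x) = C1*cos(x)^2


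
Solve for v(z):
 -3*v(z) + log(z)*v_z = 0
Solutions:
 v(z) = C1*exp(3*li(z))


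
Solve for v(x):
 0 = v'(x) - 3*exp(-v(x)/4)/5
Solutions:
 v(x) = 4*log(C1 + 3*x/20)


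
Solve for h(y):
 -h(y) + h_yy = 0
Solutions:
 h(y) = C1*exp(-y) + C2*exp(y)


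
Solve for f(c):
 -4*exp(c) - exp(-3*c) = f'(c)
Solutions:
 f(c) = C1 - 4*exp(c) + exp(-3*c)/3


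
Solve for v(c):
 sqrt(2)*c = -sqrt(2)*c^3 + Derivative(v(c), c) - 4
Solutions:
 v(c) = C1 + sqrt(2)*c^4/4 + sqrt(2)*c^2/2 + 4*c


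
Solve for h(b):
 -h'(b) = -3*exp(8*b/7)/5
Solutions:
 h(b) = C1 + 21*exp(8*b/7)/40


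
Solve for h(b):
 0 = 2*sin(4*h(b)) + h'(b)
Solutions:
 h(b) = -acos((-C1 - exp(16*b))/(C1 - exp(16*b)))/4 + pi/2
 h(b) = acos((-C1 - exp(16*b))/(C1 - exp(16*b)))/4


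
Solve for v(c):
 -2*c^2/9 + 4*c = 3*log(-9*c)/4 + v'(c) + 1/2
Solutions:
 v(c) = C1 - 2*c^3/27 + 2*c^2 - 3*c*log(-c)/4 + c*(1 - 6*log(3))/4


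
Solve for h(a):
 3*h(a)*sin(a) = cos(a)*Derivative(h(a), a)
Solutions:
 h(a) = C1/cos(a)^3


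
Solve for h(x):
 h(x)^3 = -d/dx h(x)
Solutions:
 h(x) = -sqrt(2)*sqrt(-1/(C1 - x))/2
 h(x) = sqrt(2)*sqrt(-1/(C1 - x))/2


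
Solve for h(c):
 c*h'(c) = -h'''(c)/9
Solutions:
 h(c) = C1 + Integral(C2*airyai(-3^(2/3)*c) + C3*airybi(-3^(2/3)*c), c)


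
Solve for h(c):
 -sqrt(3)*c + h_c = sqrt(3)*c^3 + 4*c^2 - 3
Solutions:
 h(c) = C1 + sqrt(3)*c^4/4 + 4*c^3/3 + sqrt(3)*c^2/2 - 3*c


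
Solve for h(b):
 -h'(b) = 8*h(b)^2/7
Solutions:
 h(b) = 7/(C1 + 8*b)


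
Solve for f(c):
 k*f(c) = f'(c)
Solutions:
 f(c) = C1*exp(c*k)


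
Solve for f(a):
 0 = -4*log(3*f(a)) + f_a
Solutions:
 -Integral(1/(log(_y) + log(3)), (_y, f(a)))/4 = C1 - a


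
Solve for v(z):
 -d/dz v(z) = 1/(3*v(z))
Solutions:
 v(z) = -sqrt(C1 - 6*z)/3
 v(z) = sqrt(C1 - 6*z)/3


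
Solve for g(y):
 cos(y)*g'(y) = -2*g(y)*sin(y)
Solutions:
 g(y) = C1*cos(y)^2


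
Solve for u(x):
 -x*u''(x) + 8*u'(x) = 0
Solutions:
 u(x) = C1 + C2*x^9


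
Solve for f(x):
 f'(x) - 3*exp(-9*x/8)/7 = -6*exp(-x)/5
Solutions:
 f(x) = C1 + 6*exp(-x)/5 - 8*exp(-9*x/8)/21


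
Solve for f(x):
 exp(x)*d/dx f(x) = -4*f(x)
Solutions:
 f(x) = C1*exp(4*exp(-x))


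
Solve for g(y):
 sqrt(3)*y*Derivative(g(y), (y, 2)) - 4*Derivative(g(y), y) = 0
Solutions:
 g(y) = C1 + C2*y^(1 + 4*sqrt(3)/3)


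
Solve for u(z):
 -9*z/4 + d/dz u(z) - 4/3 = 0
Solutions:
 u(z) = C1 + 9*z^2/8 + 4*z/3


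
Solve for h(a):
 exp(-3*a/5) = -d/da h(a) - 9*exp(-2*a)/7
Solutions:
 h(a) = C1 + 9*exp(-2*a)/14 + 5*exp(-3*a/5)/3


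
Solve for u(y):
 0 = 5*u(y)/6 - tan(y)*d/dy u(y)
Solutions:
 u(y) = C1*sin(y)^(5/6)


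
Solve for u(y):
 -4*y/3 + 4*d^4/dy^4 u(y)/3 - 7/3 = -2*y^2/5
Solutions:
 u(y) = C1 + C2*y + C3*y^2 + C4*y^3 - y^6/1200 + y^5/120 + 7*y^4/96


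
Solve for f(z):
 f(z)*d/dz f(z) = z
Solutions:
 f(z) = -sqrt(C1 + z^2)
 f(z) = sqrt(C1 + z^2)


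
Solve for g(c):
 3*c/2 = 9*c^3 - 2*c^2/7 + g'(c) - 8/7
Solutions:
 g(c) = C1 - 9*c^4/4 + 2*c^3/21 + 3*c^2/4 + 8*c/7


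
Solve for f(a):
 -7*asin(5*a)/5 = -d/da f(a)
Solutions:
 f(a) = C1 + 7*a*asin(5*a)/5 + 7*sqrt(1 - 25*a^2)/25


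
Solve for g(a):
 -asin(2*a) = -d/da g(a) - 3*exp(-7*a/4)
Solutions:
 g(a) = C1 + a*asin(2*a) + sqrt(1 - 4*a^2)/2 + 12*exp(-7*a/4)/7


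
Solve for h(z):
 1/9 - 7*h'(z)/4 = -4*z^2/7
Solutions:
 h(z) = C1 + 16*z^3/147 + 4*z/63


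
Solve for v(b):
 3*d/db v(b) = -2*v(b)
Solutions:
 v(b) = C1*exp(-2*b/3)


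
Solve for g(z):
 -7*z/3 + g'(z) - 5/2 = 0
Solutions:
 g(z) = C1 + 7*z^2/6 + 5*z/2


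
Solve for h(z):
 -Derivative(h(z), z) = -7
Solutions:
 h(z) = C1 + 7*z


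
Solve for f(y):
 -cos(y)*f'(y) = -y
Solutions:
 f(y) = C1 + Integral(y/cos(y), y)


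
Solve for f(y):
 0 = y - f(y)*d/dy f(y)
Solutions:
 f(y) = -sqrt(C1 + y^2)
 f(y) = sqrt(C1 + y^2)


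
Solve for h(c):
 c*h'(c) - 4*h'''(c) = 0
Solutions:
 h(c) = C1 + Integral(C2*airyai(2^(1/3)*c/2) + C3*airybi(2^(1/3)*c/2), c)


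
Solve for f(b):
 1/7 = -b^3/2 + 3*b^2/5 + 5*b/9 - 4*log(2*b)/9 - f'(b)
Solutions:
 f(b) = C1 - b^4/8 + b^3/5 + 5*b^2/18 - 4*b*log(b)/9 - 4*b*log(2)/9 + 19*b/63


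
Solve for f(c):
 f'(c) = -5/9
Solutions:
 f(c) = C1 - 5*c/9


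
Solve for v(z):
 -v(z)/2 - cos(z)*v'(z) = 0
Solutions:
 v(z) = C1*(sin(z) - 1)^(1/4)/(sin(z) + 1)^(1/4)


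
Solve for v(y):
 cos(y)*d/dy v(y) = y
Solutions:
 v(y) = C1 + Integral(y/cos(y), y)


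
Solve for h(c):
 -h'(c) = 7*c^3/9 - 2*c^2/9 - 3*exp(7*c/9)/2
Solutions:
 h(c) = C1 - 7*c^4/36 + 2*c^3/27 + 27*exp(7*c/9)/14


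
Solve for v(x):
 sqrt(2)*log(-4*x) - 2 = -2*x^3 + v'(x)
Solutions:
 v(x) = C1 + x^4/2 + sqrt(2)*x*log(-x) + x*(-2 - sqrt(2) + 2*sqrt(2)*log(2))


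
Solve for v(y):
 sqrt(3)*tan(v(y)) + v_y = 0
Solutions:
 v(y) = pi - asin(C1*exp(-sqrt(3)*y))
 v(y) = asin(C1*exp(-sqrt(3)*y))


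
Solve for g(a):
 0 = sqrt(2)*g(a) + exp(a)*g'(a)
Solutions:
 g(a) = C1*exp(sqrt(2)*exp(-a))


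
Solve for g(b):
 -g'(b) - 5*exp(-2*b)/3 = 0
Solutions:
 g(b) = C1 + 5*exp(-2*b)/6


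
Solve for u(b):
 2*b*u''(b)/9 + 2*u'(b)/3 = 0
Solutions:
 u(b) = C1 + C2/b^2


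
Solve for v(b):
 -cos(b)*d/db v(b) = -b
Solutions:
 v(b) = C1 + Integral(b/cos(b), b)


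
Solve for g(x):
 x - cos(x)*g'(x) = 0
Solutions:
 g(x) = C1 + Integral(x/cos(x), x)


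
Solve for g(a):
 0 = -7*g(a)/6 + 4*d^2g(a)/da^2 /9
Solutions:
 g(a) = C1*exp(-sqrt(42)*a/4) + C2*exp(sqrt(42)*a/4)


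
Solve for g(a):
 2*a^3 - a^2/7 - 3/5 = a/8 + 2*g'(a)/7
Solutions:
 g(a) = C1 + 7*a^4/4 - a^3/6 - 7*a^2/32 - 21*a/10


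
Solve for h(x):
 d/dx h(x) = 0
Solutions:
 h(x) = C1


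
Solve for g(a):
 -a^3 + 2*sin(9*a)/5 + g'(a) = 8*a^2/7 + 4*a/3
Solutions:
 g(a) = C1 + a^4/4 + 8*a^3/21 + 2*a^2/3 + 2*cos(9*a)/45


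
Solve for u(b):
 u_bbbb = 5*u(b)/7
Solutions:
 u(b) = C1*exp(-5^(1/4)*7^(3/4)*b/7) + C2*exp(5^(1/4)*7^(3/4)*b/7) + C3*sin(5^(1/4)*7^(3/4)*b/7) + C4*cos(5^(1/4)*7^(3/4)*b/7)


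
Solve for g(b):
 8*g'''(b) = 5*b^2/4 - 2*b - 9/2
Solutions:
 g(b) = C1 + C2*b + C3*b^2 + b^5/384 - b^4/96 - 3*b^3/32


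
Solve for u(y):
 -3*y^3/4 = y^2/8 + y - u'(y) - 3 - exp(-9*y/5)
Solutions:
 u(y) = C1 + 3*y^4/16 + y^3/24 + y^2/2 - 3*y + 5*exp(-9*y/5)/9


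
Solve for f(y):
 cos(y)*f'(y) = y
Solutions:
 f(y) = C1 + Integral(y/cos(y), y)


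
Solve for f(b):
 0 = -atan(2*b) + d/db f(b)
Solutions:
 f(b) = C1 + b*atan(2*b) - log(4*b^2 + 1)/4


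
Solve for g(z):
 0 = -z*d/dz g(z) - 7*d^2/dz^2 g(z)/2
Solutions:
 g(z) = C1 + C2*erf(sqrt(7)*z/7)


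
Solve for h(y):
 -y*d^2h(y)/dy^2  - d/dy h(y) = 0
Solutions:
 h(y) = C1 + C2*log(y)


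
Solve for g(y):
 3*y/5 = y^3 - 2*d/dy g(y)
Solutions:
 g(y) = C1 + y^4/8 - 3*y^2/20


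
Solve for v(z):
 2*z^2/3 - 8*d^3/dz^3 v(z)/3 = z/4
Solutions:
 v(z) = C1 + C2*z + C3*z^2 + z^5/240 - z^4/256


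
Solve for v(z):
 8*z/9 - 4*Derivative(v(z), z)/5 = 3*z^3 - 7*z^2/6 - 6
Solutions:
 v(z) = C1 - 15*z^4/16 + 35*z^3/72 + 5*z^2/9 + 15*z/2


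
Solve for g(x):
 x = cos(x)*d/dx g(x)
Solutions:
 g(x) = C1 + Integral(x/cos(x), x)


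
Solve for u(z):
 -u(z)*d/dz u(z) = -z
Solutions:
 u(z) = -sqrt(C1 + z^2)
 u(z) = sqrt(C1 + z^2)


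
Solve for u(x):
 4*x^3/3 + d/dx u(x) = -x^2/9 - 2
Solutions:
 u(x) = C1 - x^4/3 - x^3/27 - 2*x


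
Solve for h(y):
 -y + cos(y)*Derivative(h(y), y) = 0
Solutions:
 h(y) = C1 + Integral(y/cos(y), y)


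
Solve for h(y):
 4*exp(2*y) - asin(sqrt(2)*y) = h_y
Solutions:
 h(y) = C1 - y*asin(sqrt(2)*y) - sqrt(2)*sqrt(1 - 2*y^2)/2 + 2*exp(2*y)


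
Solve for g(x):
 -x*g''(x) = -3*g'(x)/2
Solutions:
 g(x) = C1 + C2*x^(5/2)


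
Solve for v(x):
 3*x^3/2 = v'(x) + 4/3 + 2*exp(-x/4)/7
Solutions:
 v(x) = C1 + 3*x^4/8 - 4*x/3 + 8*exp(-x/4)/7


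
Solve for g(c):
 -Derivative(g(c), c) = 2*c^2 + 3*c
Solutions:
 g(c) = C1 - 2*c^3/3 - 3*c^2/2


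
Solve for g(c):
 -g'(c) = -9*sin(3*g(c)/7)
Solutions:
 -9*c + 7*log(cos(3*g(c)/7) - 1)/6 - 7*log(cos(3*g(c)/7) + 1)/6 = C1


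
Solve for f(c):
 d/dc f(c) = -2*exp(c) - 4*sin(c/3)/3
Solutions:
 f(c) = C1 - 2*exp(c) + 4*cos(c/3)


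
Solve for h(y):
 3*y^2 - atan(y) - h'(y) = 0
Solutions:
 h(y) = C1 + y^3 - y*atan(y) + log(y^2 + 1)/2


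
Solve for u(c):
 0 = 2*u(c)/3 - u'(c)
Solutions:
 u(c) = C1*exp(2*c/3)


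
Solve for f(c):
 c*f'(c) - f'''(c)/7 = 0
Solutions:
 f(c) = C1 + Integral(C2*airyai(7^(1/3)*c) + C3*airybi(7^(1/3)*c), c)


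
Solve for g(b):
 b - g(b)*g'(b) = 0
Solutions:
 g(b) = -sqrt(C1 + b^2)
 g(b) = sqrt(C1 + b^2)


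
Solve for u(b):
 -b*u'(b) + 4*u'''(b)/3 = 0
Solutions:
 u(b) = C1 + Integral(C2*airyai(6^(1/3)*b/2) + C3*airybi(6^(1/3)*b/2), b)


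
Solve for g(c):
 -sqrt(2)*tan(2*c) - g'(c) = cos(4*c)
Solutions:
 g(c) = C1 + sqrt(2)*log(cos(2*c))/2 - sin(4*c)/4


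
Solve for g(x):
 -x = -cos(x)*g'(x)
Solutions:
 g(x) = C1 + Integral(x/cos(x), x)


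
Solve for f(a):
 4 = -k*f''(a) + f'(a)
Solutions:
 f(a) = C1 + C2*exp(a/k) + 4*a


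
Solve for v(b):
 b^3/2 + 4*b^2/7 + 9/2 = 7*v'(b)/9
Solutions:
 v(b) = C1 + 9*b^4/56 + 12*b^3/49 + 81*b/14


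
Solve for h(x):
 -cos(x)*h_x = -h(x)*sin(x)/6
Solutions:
 h(x) = C1/cos(x)^(1/6)


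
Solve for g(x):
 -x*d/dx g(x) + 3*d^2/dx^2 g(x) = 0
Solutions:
 g(x) = C1 + C2*erfi(sqrt(6)*x/6)


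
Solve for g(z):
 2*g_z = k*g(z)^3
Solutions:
 g(z) = -sqrt(-1/(C1 + k*z))
 g(z) = sqrt(-1/(C1 + k*z))


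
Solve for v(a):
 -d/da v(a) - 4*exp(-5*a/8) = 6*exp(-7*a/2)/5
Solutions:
 v(a) = C1 + 12*exp(-7*a/2)/35 + 32*exp(-5*a/8)/5


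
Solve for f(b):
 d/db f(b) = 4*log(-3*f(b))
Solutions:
 -Integral(1/(log(-_y) + log(3)), (_y, f(b)))/4 = C1 - b


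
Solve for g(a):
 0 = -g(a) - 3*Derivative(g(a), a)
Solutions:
 g(a) = C1*exp(-a/3)


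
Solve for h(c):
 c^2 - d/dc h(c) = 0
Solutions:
 h(c) = C1 + c^3/3


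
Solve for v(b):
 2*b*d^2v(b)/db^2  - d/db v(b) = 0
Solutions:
 v(b) = C1 + C2*b^(3/2)


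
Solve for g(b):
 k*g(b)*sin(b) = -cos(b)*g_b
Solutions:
 g(b) = C1*exp(k*log(cos(b)))


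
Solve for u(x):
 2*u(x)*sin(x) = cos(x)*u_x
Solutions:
 u(x) = C1/cos(x)^2


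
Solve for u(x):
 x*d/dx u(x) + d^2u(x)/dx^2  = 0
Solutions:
 u(x) = C1 + C2*erf(sqrt(2)*x/2)


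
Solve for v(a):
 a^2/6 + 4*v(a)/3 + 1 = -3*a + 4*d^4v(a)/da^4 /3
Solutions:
 v(a) = C1*exp(-a) + C2*exp(a) + C3*sin(a) + C4*cos(a) - a^2/8 - 9*a/4 - 3/4


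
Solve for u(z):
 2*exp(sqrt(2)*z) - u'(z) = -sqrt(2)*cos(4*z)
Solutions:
 u(z) = C1 + sqrt(2)*exp(sqrt(2)*z) + sqrt(2)*sin(4*z)/4


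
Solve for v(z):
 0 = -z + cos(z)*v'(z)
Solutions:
 v(z) = C1 + Integral(z/cos(z), z)


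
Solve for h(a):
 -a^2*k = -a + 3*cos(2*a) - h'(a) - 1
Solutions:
 h(a) = C1 + a^3*k/3 - a^2/2 - a + 3*sin(2*a)/2


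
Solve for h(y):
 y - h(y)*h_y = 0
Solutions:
 h(y) = -sqrt(C1 + y^2)
 h(y) = sqrt(C1 + y^2)


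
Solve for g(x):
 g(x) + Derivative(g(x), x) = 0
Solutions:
 g(x) = C1*exp(-x)


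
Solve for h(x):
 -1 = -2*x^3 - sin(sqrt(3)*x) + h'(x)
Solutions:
 h(x) = C1 + x^4/2 - x - sqrt(3)*cos(sqrt(3)*x)/3


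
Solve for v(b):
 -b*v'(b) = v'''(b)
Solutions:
 v(b) = C1 + Integral(C2*airyai(-b) + C3*airybi(-b), b)


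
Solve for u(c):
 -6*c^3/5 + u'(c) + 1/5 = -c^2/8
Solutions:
 u(c) = C1 + 3*c^4/10 - c^3/24 - c/5


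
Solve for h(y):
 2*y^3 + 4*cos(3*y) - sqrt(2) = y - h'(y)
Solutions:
 h(y) = C1 - y^4/2 + y^2/2 + sqrt(2)*y - 4*sin(3*y)/3


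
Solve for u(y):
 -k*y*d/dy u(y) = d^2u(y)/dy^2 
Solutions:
 u(y) = Piecewise((-sqrt(2)*sqrt(pi)*C1*erf(sqrt(2)*sqrt(k)*y/2)/(2*sqrt(k)) - C2, (k > 0) | (k < 0)), (-C1*y - C2, True))


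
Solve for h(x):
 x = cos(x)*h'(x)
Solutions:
 h(x) = C1 + Integral(x/cos(x), x)


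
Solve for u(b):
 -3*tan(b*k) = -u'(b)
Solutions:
 u(b) = C1 + 3*Piecewise((-log(cos(b*k))/k, Ne(k, 0)), (0, True))


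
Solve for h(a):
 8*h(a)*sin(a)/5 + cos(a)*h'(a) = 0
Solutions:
 h(a) = C1*cos(a)^(8/5)


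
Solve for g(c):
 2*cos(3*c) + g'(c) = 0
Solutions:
 g(c) = C1 - 2*sin(3*c)/3


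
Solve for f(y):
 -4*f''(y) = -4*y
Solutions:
 f(y) = C1 + C2*y + y^3/6


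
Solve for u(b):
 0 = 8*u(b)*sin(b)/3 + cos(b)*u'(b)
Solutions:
 u(b) = C1*cos(b)^(8/3)


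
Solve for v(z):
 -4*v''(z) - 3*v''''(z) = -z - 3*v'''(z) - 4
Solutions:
 v(z) = C1 + C2*z + z^3/24 + 19*z^2/32 + (C3*sin(sqrt(39)*z/6) + C4*cos(sqrt(39)*z/6))*exp(z/2)


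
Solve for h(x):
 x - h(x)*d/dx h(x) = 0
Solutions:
 h(x) = -sqrt(C1 + x^2)
 h(x) = sqrt(C1 + x^2)


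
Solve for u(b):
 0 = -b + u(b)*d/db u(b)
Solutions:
 u(b) = -sqrt(C1 + b^2)
 u(b) = sqrt(C1 + b^2)


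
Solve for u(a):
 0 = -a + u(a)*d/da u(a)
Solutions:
 u(a) = -sqrt(C1 + a^2)
 u(a) = sqrt(C1 + a^2)


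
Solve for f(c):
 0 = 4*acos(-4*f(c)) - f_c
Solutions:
 Integral(1/acos(-4*_y), (_y, f(c))) = C1 + 4*c


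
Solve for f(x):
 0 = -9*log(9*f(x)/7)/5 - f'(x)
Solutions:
 5*Integral(1/(log(_y) - log(7) + 2*log(3)), (_y, f(x)))/9 = C1 - x


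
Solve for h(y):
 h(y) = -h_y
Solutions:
 h(y) = C1*exp(-y)


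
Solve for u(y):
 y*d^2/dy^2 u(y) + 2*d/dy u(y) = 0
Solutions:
 u(y) = C1 + C2/y


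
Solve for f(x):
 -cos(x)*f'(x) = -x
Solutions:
 f(x) = C1 + Integral(x/cos(x), x)


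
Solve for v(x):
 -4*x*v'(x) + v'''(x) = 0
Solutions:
 v(x) = C1 + Integral(C2*airyai(2^(2/3)*x) + C3*airybi(2^(2/3)*x), x)


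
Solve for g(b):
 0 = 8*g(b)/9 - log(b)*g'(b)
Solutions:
 g(b) = C1*exp(8*li(b)/9)


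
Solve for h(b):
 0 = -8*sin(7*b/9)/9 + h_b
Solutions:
 h(b) = C1 - 8*cos(7*b/9)/7


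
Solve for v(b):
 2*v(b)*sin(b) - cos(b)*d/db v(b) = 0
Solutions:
 v(b) = C1/cos(b)^2


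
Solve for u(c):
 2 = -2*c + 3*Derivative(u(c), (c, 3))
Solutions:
 u(c) = C1 + C2*c + C3*c^2 + c^4/36 + c^3/9


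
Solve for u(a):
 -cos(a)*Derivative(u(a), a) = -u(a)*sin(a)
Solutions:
 u(a) = C1/cos(a)


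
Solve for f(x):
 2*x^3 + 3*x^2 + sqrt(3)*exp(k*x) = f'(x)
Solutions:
 f(x) = C1 + x^4/2 + x^3 + sqrt(3)*exp(k*x)/k


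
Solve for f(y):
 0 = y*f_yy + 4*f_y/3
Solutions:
 f(y) = C1 + C2/y^(1/3)


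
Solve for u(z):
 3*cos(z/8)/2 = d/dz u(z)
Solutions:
 u(z) = C1 + 12*sin(z/8)


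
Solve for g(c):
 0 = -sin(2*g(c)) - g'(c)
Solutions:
 g(c) = pi - acos((-C1 - exp(4*c))/(C1 - exp(4*c)))/2
 g(c) = acos((-C1 - exp(4*c))/(C1 - exp(4*c)))/2


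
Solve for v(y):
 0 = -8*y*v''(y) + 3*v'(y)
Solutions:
 v(y) = C1 + C2*y^(11/8)


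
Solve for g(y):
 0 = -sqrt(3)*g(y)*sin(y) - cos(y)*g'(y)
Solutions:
 g(y) = C1*cos(y)^(sqrt(3))


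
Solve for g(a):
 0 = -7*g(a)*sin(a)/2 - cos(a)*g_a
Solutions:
 g(a) = C1*cos(a)^(7/2)


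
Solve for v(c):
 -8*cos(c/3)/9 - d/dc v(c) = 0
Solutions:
 v(c) = C1 - 8*sin(c/3)/3


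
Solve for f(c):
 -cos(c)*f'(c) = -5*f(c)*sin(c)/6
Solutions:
 f(c) = C1/cos(c)^(5/6)


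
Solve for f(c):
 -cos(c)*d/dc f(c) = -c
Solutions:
 f(c) = C1 + Integral(c/cos(c), c)


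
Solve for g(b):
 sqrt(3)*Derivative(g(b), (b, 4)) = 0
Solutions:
 g(b) = C1 + C2*b + C3*b^2 + C4*b^3


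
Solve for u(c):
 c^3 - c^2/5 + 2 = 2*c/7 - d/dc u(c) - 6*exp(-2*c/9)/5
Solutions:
 u(c) = C1 - c^4/4 + c^3/15 + c^2/7 - 2*c + 27*exp(-2*c/9)/5


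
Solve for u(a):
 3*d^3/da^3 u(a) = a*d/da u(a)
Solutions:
 u(a) = C1 + Integral(C2*airyai(3^(2/3)*a/3) + C3*airybi(3^(2/3)*a/3), a)


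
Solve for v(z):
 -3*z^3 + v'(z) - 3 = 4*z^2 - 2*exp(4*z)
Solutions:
 v(z) = C1 + 3*z^4/4 + 4*z^3/3 + 3*z - exp(4*z)/2


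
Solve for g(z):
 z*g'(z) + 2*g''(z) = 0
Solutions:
 g(z) = C1 + C2*erf(z/2)


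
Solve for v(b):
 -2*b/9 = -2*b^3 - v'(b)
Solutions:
 v(b) = C1 - b^4/2 + b^2/9


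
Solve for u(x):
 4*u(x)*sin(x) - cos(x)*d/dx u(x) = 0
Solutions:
 u(x) = C1/cos(x)^4


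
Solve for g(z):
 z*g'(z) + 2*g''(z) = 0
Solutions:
 g(z) = C1 + C2*erf(z/2)


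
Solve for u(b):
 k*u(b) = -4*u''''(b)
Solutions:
 u(b) = C1*exp(-sqrt(2)*b*(-k)^(1/4)/2) + C2*exp(sqrt(2)*b*(-k)^(1/4)/2) + C3*exp(-sqrt(2)*I*b*(-k)^(1/4)/2) + C4*exp(sqrt(2)*I*b*(-k)^(1/4)/2)


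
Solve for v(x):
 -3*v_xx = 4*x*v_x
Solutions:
 v(x) = C1 + C2*erf(sqrt(6)*x/3)


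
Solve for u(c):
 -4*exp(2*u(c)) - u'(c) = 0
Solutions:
 u(c) = log(-sqrt(-1/(C1 - 4*c))) - log(2)/2
 u(c) = log(-1/(C1 - 4*c))/2 - log(2)/2


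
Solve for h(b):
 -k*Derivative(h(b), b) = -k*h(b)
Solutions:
 h(b) = C1*exp(b)


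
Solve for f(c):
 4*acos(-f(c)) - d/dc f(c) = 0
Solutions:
 Integral(1/acos(-_y), (_y, f(c))) = C1 + 4*c


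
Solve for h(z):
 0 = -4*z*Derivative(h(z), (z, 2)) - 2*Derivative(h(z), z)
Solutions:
 h(z) = C1 + C2*sqrt(z)


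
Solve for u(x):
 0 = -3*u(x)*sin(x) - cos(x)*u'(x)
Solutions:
 u(x) = C1*cos(x)^3


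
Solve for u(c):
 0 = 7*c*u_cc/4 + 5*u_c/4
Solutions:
 u(c) = C1 + C2*c^(2/7)


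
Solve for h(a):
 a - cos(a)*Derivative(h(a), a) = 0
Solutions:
 h(a) = C1 + Integral(a/cos(a), a)


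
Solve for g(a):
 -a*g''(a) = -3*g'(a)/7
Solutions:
 g(a) = C1 + C2*a^(10/7)


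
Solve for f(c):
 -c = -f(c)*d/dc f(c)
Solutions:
 f(c) = -sqrt(C1 + c^2)
 f(c) = sqrt(C1 + c^2)


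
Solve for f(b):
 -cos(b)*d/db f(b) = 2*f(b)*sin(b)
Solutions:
 f(b) = C1*cos(b)^2


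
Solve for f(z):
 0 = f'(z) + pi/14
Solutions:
 f(z) = C1 - pi*z/14


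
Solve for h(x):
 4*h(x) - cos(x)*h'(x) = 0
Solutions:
 h(x) = C1*(sin(x)^2 + 2*sin(x) + 1)/(sin(x)^2 - 2*sin(x) + 1)


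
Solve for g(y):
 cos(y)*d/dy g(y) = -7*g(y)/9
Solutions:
 g(y) = C1*(sin(y) - 1)^(7/18)/(sin(y) + 1)^(7/18)


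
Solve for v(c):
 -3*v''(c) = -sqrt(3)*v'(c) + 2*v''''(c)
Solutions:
 v(c) = C1 + C2*exp(2^(1/3)*3^(1/6)*c*(-3^(2/3)*(3 + sqrt(15))^(1/3) + 3*2^(1/3)/(3 + sqrt(15))^(1/3))/12)*sin(6^(1/3)*c*(6^(1/3)/(3 + sqrt(15))^(1/3) + (3 + sqrt(15))^(1/3))/4) + C3*exp(2^(1/3)*3^(1/6)*c*(-3^(2/3)*(3 + sqrt(15))^(1/3) + 3*2^(1/3)/(3 + sqrt(15))^(1/3))/12)*cos(6^(1/3)*c*(6^(1/3)/(3 + sqrt(15))^(1/3) + (3 + sqrt(15))^(1/3))/4) + C4*exp(-2^(1/3)*3^(1/6)*c*(-3^(2/3)*(3 + sqrt(15))^(1/3) + 3*2^(1/3)/(3 + sqrt(15))^(1/3))/6)


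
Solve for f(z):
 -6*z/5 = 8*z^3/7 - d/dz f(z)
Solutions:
 f(z) = C1 + 2*z^4/7 + 3*z^2/5


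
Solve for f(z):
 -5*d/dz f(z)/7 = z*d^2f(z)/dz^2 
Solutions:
 f(z) = C1 + C2*z^(2/7)


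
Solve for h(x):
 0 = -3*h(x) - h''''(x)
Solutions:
 h(x) = (C1*sin(sqrt(2)*3^(1/4)*x/2) + C2*cos(sqrt(2)*3^(1/4)*x/2))*exp(-sqrt(2)*3^(1/4)*x/2) + (C3*sin(sqrt(2)*3^(1/4)*x/2) + C4*cos(sqrt(2)*3^(1/4)*x/2))*exp(sqrt(2)*3^(1/4)*x/2)


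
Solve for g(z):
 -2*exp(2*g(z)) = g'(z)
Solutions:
 g(z) = log(-sqrt(-1/(C1 - 2*z))) - log(2)/2
 g(z) = log(-1/(C1 - 2*z))/2 - log(2)/2


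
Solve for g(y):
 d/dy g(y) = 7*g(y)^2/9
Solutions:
 g(y) = -9/(C1 + 7*y)


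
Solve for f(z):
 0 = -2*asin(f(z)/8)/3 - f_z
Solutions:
 Integral(1/asin(_y/8), (_y, f(z))) = C1 - 2*z/3


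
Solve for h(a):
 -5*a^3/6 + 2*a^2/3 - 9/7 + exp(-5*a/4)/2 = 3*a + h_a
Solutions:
 h(a) = C1 - 5*a^4/24 + 2*a^3/9 - 3*a^2/2 - 9*a/7 - 2*exp(-5*a/4)/5


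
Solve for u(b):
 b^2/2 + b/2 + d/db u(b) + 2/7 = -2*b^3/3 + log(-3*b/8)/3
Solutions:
 u(b) = C1 - b^4/6 - b^3/6 - b^2/4 + b*log(-b)/3 + b*(-log(2) - 13/21 + log(3)/3)


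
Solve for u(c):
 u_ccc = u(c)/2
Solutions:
 u(c) = C3*exp(2^(2/3)*c/2) + (C1*sin(2^(2/3)*sqrt(3)*c/4) + C2*cos(2^(2/3)*sqrt(3)*c/4))*exp(-2^(2/3)*c/4)


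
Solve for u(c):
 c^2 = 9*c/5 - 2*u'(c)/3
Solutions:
 u(c) = C1 - c^3/2 + 27*c^2/20


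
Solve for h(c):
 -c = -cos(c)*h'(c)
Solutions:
 h(c) = C1 + Integral(c/cos(c), c)


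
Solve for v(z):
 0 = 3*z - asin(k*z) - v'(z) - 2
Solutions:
 v(z) = C1 + 3*z^2/2 - 2*z - Piecewise((z*asin(k*z) + sqrt(-k^2*z^2 + 1)/k, Ne(k, 0)), (0, True))


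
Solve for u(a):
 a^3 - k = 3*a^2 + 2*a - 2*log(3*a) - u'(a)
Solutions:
 u(a) = C1 - a^4/4 + a^3 + a^2 + a*k - 2*a*log(a) - a*log(9) + 2*a


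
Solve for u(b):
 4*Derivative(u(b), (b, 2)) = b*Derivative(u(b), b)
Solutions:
 u(b) = C1 + C2*erfi(sqrt(2)*b/4)


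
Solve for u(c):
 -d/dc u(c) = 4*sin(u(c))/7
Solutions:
 4*c/7 + log(cos(u(c)) - 1)/2 - log(cos(u(c)) + 1)/2 = C1


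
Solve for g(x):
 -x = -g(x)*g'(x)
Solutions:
 g(x) = -sqrt(C1 + x^2)
 g(x) = sqrt(C1 + x^2)


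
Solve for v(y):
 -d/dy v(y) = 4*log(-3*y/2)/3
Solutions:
 v(y) = C1 - 4*y*log(-y)/3 + 4*y*(-log(3) + log(2) + 1)/3


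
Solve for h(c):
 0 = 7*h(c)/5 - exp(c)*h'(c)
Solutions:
 h(c) = C1*exp(-7*exp(-c)/5)


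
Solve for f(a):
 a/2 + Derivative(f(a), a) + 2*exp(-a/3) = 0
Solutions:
 f(a) = C1 - a^2/4 + 6*exp(-a/3)


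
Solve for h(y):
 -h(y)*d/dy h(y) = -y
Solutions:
 h(y) = -sqrt(C1 + y^2)
 h(y) = sqrt(C1 + y^2)


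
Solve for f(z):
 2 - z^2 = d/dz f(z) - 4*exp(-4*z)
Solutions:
 f(z) = C1 - z^3/3 + 2*z - exp(-4*z)


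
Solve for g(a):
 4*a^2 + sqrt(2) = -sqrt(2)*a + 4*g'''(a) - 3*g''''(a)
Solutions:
 g(a) = C1 + C2*a + C3*a^2 + C4*exp(4*a/3) + a^5/60 + a^4*(sqrt(2) + 6)/96 + a^3*(7*sqrt(2) + 18)/96


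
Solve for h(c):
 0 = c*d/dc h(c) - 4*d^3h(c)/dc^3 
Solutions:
 h(c) = C1 + Integral(C2*airyai(2^(1/3)*c/2) + C3*airybi(2^(1/3)*c/2), c)


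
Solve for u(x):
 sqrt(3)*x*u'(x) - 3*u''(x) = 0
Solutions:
 u(x) = C1 + C2*erfi(sqrt(2)*3^(3/4)*x/6)


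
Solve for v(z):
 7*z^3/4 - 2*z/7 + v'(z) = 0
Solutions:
 v(z) = C1 - 7*z^4/16 + z^2/7


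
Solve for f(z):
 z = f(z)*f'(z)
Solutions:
 f(z) = -sqrt(C1 + z^2)
 f(z) = sqrt(C1 + z^2)


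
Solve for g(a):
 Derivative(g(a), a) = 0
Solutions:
 g(a) = C1


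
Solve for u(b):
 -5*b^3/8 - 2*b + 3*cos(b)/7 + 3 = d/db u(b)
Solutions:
 u(b) = C1 - 5*b^4/32 - b^2 + 3*b + 3*sin(b)/7


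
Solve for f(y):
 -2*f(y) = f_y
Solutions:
 f(y) = C1*exp(-2*y)


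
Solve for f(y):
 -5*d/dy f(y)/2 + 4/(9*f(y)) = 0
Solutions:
 f(y) = -sqrt(C1 + 80*y)/15
 f(y) = sqrt(C1 + 80*y)/15


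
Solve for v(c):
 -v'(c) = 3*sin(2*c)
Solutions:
 v(c) = C1 + 3*cos(2*c)/2


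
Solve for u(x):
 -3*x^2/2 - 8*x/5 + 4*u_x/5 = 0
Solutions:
 u(x) = C1 + 5*x^3/8 + x^2


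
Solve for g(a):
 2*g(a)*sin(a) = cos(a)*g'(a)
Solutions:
 g(a) = C1/cos(a)^2


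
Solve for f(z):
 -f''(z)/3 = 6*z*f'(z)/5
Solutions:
 f(z) = C1 + C2*erf(3*sqrt(5)*z/5)


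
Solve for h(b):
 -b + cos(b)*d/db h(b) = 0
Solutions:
 h(b) = C1 + Integral(b/cos(b), b)


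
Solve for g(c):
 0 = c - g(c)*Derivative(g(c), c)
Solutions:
 g(c) = -sqrt(C1 + c^2)
 g(c) = sqrt(C1 + c^2)


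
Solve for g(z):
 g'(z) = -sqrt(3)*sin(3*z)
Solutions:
 g(z) = C1 + sqrt(3)*cos(3*z)/3


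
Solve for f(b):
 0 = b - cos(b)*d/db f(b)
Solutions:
 f(b) = C1 + Integral(b/cos(b), b)


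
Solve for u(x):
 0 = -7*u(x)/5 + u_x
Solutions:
 u(x) = C1*exp(7*x/5)


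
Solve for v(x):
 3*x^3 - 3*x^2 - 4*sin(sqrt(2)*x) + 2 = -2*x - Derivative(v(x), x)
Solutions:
 v(x) = C1 - 3*x^4/4 + x^3 - x^2 - 2*x - 2*sqrt(2)*cos(sqrt(2)*x)


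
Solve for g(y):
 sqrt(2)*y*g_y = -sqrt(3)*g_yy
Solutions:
 g(y) = C1 + C2*erf(6^(3/4)*y/6)


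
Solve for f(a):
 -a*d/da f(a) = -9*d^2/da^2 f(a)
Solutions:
 f(a) = C1 + C2*erfi(sqrt(2)*a/6)


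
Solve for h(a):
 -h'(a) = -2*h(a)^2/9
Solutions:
 h(a) = -9/(C1 + 2*a)


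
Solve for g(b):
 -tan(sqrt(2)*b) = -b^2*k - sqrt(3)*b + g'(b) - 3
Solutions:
 g(b) = C1 + b^3*k/3 + sqrt(3)*b^2/2 + 3*b + sqrt(2)*log(cos(sqrt(2)*b))/2


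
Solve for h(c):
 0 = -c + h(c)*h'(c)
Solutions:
 h(c) = -sqrt(C1 + c^2)
 h(c) = sqrt(C1 + c^2)


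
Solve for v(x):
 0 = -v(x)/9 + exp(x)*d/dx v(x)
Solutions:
 v(x) = C1*exp(-exp(-x)/9)


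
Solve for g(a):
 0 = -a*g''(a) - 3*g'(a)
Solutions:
 g(a) = C1 + C2/a^2


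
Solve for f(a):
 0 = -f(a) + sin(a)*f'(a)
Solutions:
 f(a) = C1*sqrt(cos(a) - 1)/sqrt(cos(a) + 1)


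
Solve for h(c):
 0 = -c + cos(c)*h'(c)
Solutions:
 h(c) = C1 + Integral(c/cos(c), c)


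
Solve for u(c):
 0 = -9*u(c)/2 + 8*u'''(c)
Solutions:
 u(c) = C3*exp(6^(2/3)*c/4) + (C1*sin(3*2^(2/3)*3^(1/6)*c/8) + C2*cos(3*2^(2/3)*3^(1/6)*c/8))*exp(-6^(2/3)*c/8)


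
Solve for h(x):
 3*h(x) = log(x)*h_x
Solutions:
 h(x) = C1*exp(3*li(x))


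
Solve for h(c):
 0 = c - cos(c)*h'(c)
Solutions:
 h(c) = C1 + Integral(c/cos(c), c)


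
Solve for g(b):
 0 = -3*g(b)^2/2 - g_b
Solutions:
 g(b) = 2/(C1 + 3*b)


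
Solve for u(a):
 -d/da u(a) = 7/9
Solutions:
 u(a) = C1 - 7*a/9


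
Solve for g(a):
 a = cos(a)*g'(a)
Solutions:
 g(a) = C1 + Integral(a/cos(a), a)


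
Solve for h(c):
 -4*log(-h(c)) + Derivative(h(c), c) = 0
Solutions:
 -li(-h(c)) = C1 + 4*c


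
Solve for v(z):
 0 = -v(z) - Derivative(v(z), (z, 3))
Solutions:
 v(z) = C3*exp(-z) + (C1*sin(sqrt(3)*z/2) + C2*cos(sqrt(3)*z/2))*exp(z/2)


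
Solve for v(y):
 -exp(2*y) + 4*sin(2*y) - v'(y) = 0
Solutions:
 v(y) = C1 - exp(2*y)/2 - 2*cos(2*y)


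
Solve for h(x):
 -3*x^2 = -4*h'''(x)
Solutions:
 h(x) = C1 + C2*x + C3*x^2 + x^5/80


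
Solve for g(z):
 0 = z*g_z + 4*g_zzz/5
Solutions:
 g(z) = C1 + Integral(C2*airyai(-10^(1/3)*z/2) + C3*airybi(-10^(1/3)*z/2), z)


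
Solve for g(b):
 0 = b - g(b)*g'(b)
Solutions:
 g(b) = -sqrt(C1 + b^2)
 g(b) = sqrt(C1 + b^2)


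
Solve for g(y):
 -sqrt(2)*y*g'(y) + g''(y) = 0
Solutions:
 g(y) = C1 + C2*erfi(2^(3/4)*y/2)


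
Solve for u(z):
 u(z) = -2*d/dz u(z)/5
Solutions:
 u(z) = C1*exp(-5*z/2)


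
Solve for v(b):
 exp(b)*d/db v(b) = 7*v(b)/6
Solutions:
 v(b) = C1*exp(-7*exp(-b)/6)


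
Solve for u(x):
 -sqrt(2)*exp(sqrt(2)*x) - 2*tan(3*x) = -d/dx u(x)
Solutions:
 u(x) = C1 + exp(sqrt(2)*x) - 2*log(cos(3*x))/3


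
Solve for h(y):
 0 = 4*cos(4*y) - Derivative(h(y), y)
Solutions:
 h(y) = C1 + sin(4*y)


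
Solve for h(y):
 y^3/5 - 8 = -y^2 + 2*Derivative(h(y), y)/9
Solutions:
 h(y) = C1 + 9*y^4/40 + 3*y^3/2 - 36*y


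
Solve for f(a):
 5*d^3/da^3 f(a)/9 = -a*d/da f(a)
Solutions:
 f(a) = C1 + Integral(C2*airyai(-15^(2/3)*a/5) + C3*airybi(-15^(2/3)*a/5), a)


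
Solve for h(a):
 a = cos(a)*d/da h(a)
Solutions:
 h(a) = C1 + Integral(a/cos(a), a)


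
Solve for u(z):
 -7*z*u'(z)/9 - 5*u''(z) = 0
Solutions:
 u(z) = C1 + C2*erf(sqrt(70)*z/30)


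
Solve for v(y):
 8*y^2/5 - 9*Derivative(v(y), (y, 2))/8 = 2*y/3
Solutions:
 v(y) = C1 + C2*y + 16*y^4/135 - 8*y^3/81


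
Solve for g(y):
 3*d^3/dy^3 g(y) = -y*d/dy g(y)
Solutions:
 g(y) = C1 + Integral(C2*airyai(-3^(2/3)*y/3) + C3*airybi(-3^(2/3)*y/3), y)


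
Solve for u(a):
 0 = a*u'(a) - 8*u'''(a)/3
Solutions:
 u(a) = C1 + Integral(C2*airyai(3^(1/3)*a/2) + C3*airybi(3^(1/3)*a/2), a)


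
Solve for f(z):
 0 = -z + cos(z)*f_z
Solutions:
 f(z) = C1 + Integral(z/cos(z), z)


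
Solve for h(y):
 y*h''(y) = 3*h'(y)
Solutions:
 h(y) = C1 + C2*y^4


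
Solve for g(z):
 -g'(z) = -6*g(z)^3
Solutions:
 g(z) = -sqrt(2)*sqrt(-1/(C1 + 6*z))/2
 g(z) = sqrt(2)*sqrt(-1/(C1 + 6*z))/2


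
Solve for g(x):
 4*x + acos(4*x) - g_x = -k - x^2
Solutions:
 g(x) = C1 + k*x + x^3/3 + 2*x^2 + x*acos(4*x) - sqrt(1 - 16*x^2)/4


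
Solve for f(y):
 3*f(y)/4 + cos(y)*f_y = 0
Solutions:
 f(y) = C1*(sin(y) - 1)^(3/8)/(sin(y) + 1)^(3/8)


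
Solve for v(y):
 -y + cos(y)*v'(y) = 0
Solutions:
 v(y) = C1 + Integral(y/cos(y), y)


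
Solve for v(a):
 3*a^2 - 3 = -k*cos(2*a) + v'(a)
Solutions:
 v(a) = C1 + a^3 - 3*a + k*sin(2*a)/2


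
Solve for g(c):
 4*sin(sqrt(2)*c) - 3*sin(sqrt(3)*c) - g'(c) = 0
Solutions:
 g(c) = C1 - 2*sqrt(2)*cos(sqrt(2)*c) + sqrt(3)*cos(sqrt(3)*c)


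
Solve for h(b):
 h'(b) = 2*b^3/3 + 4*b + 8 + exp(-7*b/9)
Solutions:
 h(b) = C1 + b^4/6 + 2*b^2 + 8*b - 9*exp(-7*b/9)/7


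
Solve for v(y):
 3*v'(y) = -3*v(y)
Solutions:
 v(y) = C1*exp(-y)


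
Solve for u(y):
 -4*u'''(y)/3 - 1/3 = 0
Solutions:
 u(y) = C1 + C2*y + C3*y^2 - y^3/24


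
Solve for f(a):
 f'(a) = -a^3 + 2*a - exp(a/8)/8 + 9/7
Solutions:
 f(a) = C1 - a^4/4 + a^2 + 9*a/7 - exp(a)^(1/8)


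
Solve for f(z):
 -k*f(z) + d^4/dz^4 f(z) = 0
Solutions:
 f(z) = C1*exp(-k^(1/4)*z) + C2*exp(k^(1/4)*z) + C3*exp(-I*k^(1/4)*z) + C4*exp(I*k^(1/4)*z)


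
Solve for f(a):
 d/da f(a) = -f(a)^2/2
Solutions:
 f(a) = 2/(C1 + a)


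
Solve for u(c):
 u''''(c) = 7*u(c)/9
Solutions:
 u(c) = C1*exp(-sqrt(3)*7^(1/4)*c/3) + C2*exp(sqrt(3)*7^(1/4)*c/3) + C3*sin(sqrt(3)*7^(1/4)*c/3) + C4*cos(sqrt(3)*7^(1/4)*c/3)


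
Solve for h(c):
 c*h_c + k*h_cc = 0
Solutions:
 h(c) = C1 + C2*sqrt(k)*erf(sqrt(2)*c*sqrt(1/k)/2)


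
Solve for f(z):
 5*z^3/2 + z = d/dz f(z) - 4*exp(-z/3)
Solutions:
 f(z) = C1 + 5*z^4/8 + z^2/2 - 12*exp(-z/3)


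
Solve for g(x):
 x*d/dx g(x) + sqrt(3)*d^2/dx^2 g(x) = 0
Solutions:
 g(x) = C1 + C2*erf(sqrt(2)*3^(3/4)*x/6)


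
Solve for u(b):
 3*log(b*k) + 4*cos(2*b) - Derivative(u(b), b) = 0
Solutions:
 u(b) = C1 + 3*b*log(b*k) - 3*b + 2*sin(2*b)


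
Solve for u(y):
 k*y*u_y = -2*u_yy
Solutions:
 u(y) = Piecewise((-sqrt(pi)*C1*erf(sqrt(k)*y/2)/sqrt(k) - C2, (k > 0) | (k < 0)), (-C1*y - C2, True))


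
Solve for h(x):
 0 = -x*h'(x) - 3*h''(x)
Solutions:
 h(x) = C1 + C2*erf(sqrt(6)*x/6)


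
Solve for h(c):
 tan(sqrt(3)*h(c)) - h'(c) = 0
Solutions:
 h(c) = sqrt(3)*(pi - asin(C1*exp(sqrt(3)*c)))/3
 h(c) = sqrt(3)*asin(C1*exp(sqrt(3)*c))/3


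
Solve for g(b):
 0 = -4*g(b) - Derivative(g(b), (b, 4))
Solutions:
 g(b) = (C1*sin(b) + C2*cos(b))*exp(-b) + (C3*sin(b) + C4*cos(b))*exp(b)


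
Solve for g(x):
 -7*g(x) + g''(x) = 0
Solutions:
 g(x) = C1*exp(-sqrt(7)*x) + C2*exp(sqrt(7)*x)


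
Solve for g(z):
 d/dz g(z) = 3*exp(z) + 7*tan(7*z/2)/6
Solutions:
 g(z) = C1 + 3*exp(z) - log(cos(7*z/2))/3


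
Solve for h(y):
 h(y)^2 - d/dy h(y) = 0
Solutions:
 h(y) = -1/(C1 + y)


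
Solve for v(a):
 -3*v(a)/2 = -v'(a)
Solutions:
 v(a) = C1*exp(3*a/2)


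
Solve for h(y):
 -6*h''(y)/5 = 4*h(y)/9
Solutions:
 h(y) = C1*sin(sqrt(30)*y/9) + C2*cos(sqrt(30)*y/9)


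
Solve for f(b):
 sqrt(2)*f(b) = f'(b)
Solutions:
 f(b) = C1*exp(sqrt(2)*b)


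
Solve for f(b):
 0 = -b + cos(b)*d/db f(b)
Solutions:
 f(b) = C1 + Integral(b/cos(b), b)


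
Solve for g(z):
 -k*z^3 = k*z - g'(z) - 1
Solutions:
 g(z) = C1 + k*z^4/4 + k*z^2/2 - z


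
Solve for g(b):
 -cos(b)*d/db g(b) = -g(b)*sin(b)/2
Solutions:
 g(b) = C1/sqrt(cos(b))


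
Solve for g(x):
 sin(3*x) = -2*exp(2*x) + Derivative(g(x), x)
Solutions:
 g(x) = C1 + exp(2*x) - cos(3*x)/3


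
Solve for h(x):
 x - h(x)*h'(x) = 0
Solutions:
 h(x) = -sqrt(C1 + x^2)
 h(x) = sqrt(C1 + x^2)


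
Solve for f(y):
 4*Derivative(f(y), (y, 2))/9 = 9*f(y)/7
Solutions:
 f(y) = C1*exp(-9*sqrt(7)*y/14) + C2*exp(9*sqrt(7)*y/14)


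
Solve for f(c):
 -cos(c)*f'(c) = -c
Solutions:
 f(c) = C1 + Integral(c/cos(c), c)


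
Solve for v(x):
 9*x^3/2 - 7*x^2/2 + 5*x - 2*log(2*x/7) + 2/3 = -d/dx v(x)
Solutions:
 v(x) = C1 - 9*x^4/8 + 7*x^3/6 - 5*x^2/2 + 2*x*log(x) - 2*x*log(7) - 8*x/3 + 2*x*log(2)


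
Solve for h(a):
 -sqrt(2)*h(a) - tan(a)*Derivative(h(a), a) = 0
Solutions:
 h(a) = C1/sin(a)^(sqrt(2))


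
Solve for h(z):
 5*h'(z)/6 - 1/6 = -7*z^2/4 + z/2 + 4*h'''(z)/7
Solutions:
 h(z) = C1 + C2*exp(-sqrt(210)*z/12) + C3*exp(sqrt(210)*z/12) - 7*z^3/10 + 3*z^2/10 - 67*z/25


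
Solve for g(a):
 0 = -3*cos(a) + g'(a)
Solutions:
 g(a) = C1 + 3*sin(a)


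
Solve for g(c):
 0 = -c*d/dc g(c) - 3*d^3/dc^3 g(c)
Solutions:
 g(c) = C1 + Integral(C2*airyai(-3^(2/3)*c/3) + C3*airybi(-3^(2/3)*c/3), c)


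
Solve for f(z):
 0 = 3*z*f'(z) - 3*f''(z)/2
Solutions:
 f(z) = C1 + C2*erfi(z)


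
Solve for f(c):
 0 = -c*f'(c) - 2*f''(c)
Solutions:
 f(c) = C1 + C2*erf(c/2)


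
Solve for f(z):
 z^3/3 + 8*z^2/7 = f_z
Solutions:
 f(z) = C1 + z^4/12 + 8*z^3/21


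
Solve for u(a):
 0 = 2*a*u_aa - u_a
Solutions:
 u(a) = C1 + C2*a^(3/2)


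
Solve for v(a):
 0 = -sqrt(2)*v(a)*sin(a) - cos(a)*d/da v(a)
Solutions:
 v(a) = C1*cos(a)^(sqrt(2))


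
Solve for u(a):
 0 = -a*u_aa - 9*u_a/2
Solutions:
 u(a) = C1 + C2/a^(7/2)


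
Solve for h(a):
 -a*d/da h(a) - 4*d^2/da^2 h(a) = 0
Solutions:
 h(a) = C1 + C2*erf(sqrt(2)*a/4)


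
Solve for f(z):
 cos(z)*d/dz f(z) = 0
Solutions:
 f(z) = C1


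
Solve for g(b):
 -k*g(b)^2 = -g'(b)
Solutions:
 g(b) = -1/(C1 + b*k)


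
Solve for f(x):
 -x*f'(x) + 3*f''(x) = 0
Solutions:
 f(x) = C1 + C2*erfi(sqrt(6)*x/6)


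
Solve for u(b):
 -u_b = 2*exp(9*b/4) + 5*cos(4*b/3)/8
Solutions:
 u(b) = C1 - 8*exp(9*b/4)/9 - 15*sin(4*b/3)/32


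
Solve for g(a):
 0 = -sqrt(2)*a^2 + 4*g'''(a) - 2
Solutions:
 g(a) = C1 + C2*a + C3*a^2 + sqrt(2)*a^5/240 + a^3/12


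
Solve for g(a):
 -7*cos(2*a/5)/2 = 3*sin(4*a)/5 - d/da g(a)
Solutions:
 g(a) = C1 + 35*sin(2*a/5)/4 - 3*cos(4*a)/20


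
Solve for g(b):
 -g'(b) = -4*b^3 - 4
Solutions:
 g(b) = C1 + b^4 + 4*b


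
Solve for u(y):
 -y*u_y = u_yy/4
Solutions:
 u(y) = C1 + C2*erf(sqrt(2)*y)


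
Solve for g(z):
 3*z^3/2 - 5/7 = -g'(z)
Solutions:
 g(z) = C1 - 3*z^4/8 + 5*z/7


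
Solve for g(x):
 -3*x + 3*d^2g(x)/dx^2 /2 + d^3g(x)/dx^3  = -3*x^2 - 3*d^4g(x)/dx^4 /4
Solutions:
 g(x) = C1 + C2*x - x^4/6 + 7*x^3/9 - 5*x^2/9 + (C3*sin(sqrt(14)*x/3) + C4*cos(sqrt(14)*x/3))*exp(-2*x/3)


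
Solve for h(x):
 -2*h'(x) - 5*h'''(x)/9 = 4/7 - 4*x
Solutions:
 h(x) = C1 + C2*sin(3*sqrt(10)*x/5) + C3*cos(3*sqrt(10)*x/5) + x^2 - 2*x/7


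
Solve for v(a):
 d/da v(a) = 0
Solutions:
 v(a) = C1


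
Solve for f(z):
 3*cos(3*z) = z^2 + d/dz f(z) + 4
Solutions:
 f(z) = C1 - z^3/3 - 4*z + sin(3*z)


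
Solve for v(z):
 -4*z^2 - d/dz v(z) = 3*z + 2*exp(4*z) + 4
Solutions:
 v(z) = C1 - 4*z^3/3 - 3*z^2/2 - 4*z - exp(4*z)/2


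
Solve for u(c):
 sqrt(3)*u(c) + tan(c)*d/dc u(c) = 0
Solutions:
 u(c) = C1/sin(c)^(sqrt(3))


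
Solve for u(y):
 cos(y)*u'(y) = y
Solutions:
 u(y) = C1 + Integral(y/cos(y), y)


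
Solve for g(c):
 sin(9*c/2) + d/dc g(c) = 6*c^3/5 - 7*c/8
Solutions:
 g(c) = C1 + 3*c^4/10 - 7*c^2/16 + 2*cos(9*c/2)/9


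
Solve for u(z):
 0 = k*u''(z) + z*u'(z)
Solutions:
 u(z) = C1 + C2*sqrt(k)*erf(sqrt(2)*z*sqrt(1/k)/2)


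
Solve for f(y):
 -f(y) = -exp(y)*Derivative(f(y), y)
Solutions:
 f(y) = C1*exp(-exp(-y))


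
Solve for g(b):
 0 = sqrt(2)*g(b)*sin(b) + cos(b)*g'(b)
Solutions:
 g(b) = C1*cos(b)^(sqrt(2))


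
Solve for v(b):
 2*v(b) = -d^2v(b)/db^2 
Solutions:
 v(b) = C1*sin(sqrt(2)*b) + C2*cos(sqrt(2)*b)


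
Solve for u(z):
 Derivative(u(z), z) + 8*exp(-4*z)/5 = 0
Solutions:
 u(z) = C1 + 2*exp(-4*z)/5


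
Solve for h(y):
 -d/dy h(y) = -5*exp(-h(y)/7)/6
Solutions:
 h(y) = 7*log(C1 + 5*y/42)


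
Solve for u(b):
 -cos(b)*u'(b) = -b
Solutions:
 u(b) = C1 + Integral(b/cos(b), b)


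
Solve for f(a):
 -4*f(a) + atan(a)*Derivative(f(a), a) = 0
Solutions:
 f(a) = C1*exp(4*Integral(1/atan(a), a))


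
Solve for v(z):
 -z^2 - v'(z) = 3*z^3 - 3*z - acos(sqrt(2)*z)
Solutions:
 v(z) = C1 - 3*z^4/4 - z^3/3 + 3*z^2/2 + z*acos(sqrt(2)*z) - sqrt(2)*sqrt(1 - 2*z^2)/2


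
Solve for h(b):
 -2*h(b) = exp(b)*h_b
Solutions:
 h(b) = C1*exp(2*exp(-b))


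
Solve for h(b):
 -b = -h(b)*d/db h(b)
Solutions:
 h(b) = -sqrt(C1 + b^2)
 h(b) = sqrt(C1 + b^2)


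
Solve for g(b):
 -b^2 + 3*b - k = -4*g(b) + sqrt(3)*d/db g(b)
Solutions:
 g(b) = C1*exp(4*sqrt(3)*b/3) + b^2/4 - 3*b/4 + sqrt(3)*b/8 + k/4 - 3*sqrt(3)/16 + 3/32


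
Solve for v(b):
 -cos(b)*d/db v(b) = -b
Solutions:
 v(b) = C1 + Integral(b/cos(b), b)


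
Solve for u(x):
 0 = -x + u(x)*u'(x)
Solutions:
 u(x) = -sqrt(C1 + x^2)
 u(x) = sqrt(C1 + x^2)


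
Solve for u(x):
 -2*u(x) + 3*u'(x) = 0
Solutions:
 u(x) = C1*exp(2*x/3)


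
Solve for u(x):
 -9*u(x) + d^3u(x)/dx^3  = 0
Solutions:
 u(x) = C3*exp(3^(2/3)*x) + (C1*sin(3*3^(1/6)*x/2) + C2*cos(3*3^(1/6)*x/2))*exp(-3^(2/3)*x/2)


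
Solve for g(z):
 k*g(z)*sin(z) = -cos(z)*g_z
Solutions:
 g(z) = C1*exp(k*log(cos(z)))


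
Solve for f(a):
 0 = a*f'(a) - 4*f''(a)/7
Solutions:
 f(a) = C1 + C2*erfi(sqrt(14)*a/4)


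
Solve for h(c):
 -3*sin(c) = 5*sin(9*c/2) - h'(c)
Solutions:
 h(c) = C1 - 3*cos(c) - 10*cos(9*c/2)/9


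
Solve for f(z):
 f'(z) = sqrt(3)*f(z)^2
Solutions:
 f(z) = -1/(C1 + sqrt(3)*z)


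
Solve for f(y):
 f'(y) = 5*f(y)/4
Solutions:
 f(y) = C1*exp(5*y/4)
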